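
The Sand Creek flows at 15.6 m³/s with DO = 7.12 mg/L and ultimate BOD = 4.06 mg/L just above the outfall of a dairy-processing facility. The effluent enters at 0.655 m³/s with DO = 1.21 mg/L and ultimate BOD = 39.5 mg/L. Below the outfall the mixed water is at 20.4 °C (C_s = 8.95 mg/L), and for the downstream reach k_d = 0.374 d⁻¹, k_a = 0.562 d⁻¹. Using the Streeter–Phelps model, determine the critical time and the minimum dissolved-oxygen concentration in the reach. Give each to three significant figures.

Mixed DO = (15.6×7.12 + 0.655×1.21)/(15.6+0.655) = 111.9/16.25 = 6.882 mg/L.
Mixed L₀ = (15.6×4.06 + 0.655×39.5)/(16.25) = 89.21/16.25 = 5.488 mg/L.
Initial deficit D₀ = C_s − DO₀ = 8.95 − 6.882 = 2.068 mg/L.
t_c = (1/0.1880) ln[(0.562/0.374)(1 − 2.068×0.1880/(0.374×5.488))] = 5.319 × ln(1.218) = 1.049 d.
D_c = (0.374/0.562) × 5.488 × e^(−0.374×1.049) = 0.6655 × 5.488 × 0.6755 = 2.467 mg/L.
Minimum DO = 8.95 − 2.467 = 6.483 mg/L.

t_c ≈ 1.05 d; minimum DO ≈ 6.48 mg/L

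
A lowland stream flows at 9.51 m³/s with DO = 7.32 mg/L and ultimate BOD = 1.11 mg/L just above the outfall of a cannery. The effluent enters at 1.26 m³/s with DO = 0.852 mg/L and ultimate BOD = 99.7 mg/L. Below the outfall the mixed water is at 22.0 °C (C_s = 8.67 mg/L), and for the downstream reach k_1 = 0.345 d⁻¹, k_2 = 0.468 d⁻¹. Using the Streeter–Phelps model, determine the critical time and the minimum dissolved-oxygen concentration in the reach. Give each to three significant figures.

t_c ≈ 1.98 d; minimum DO ≈ 3.96 mg/L

Mixed DO = (9.51×7.32 + 1.26×0.852)/(9.51+1.26) = 70.69/10.77 = 6.563 mg/L.
Mixed L₀ = (9.51×1.11 + 1.26×99.7)/(10.77) = 136.2/10.77 = 12.64 mg/L.
Initial deficit D₀ = C_s − DO₀ = 8.67 − 6.563 = 2.107 mg/L.
t_c = (1/0.1230) ln[(0.468/0.345)(1 − 2.107×0.1230/(0.345×12.64))] = 8.130 × ln(1.276) = 1.981 d.
D_c = (0.345/0.468) × 12.64 × e^(−0.345×1.981) = 0.7372 × 12.64 × 0.5048 = 4.706 mg/L.
Minimum DO = 8.67 − 4.706 = 3.964 mg/L.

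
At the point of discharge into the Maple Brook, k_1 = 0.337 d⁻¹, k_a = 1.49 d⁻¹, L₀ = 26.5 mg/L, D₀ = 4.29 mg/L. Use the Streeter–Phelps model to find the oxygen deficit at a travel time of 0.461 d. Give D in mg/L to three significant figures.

D ≈ 4.89 mg/L

k_1 L₀/(k_a−k_1) = 0.337×26.5/(1.49−0.337) = 8.931/1.153 = 7.745 mg/L.
e^(−k_1 t) = e^(−0.337×0.4610) = 0.8561; e^(−k_a t) = e^(−1.49×0.4610) = 0.5031.
D = 7.745 × (0.8561 − 0.5031) + 4.29 × 0.5031 = 2.734 + 2.158 = 4.892 mg/L.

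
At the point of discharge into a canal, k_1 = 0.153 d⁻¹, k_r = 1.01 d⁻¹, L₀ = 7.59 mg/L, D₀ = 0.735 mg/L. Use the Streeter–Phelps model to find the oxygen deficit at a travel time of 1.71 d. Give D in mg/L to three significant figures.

D ≈ 0.933 mg/L

k_1 L₀/(k_r−k_1) = 0.153×7.59/(1.01−0.153) = 1.161/0.8570 = 1.355 mg/L.
e^(−k_1 t) = e^(−0.153×1.710) = 0.7698; e^(−k_r t) = e^(−1.01×1.710) = 0.1778.
D = 1.355 × (0.7698 − 0.1778) + 0.735 × 0.1778 = 0.8022 + 0.1307 = 0.9329 mg/L.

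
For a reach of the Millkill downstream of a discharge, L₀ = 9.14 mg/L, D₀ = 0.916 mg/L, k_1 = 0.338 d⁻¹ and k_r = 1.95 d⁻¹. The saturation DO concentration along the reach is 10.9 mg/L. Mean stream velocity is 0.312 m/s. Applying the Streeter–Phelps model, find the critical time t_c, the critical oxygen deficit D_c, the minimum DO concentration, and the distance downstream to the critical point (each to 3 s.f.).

t_c = [1/(k_r−k_1)] ln[(k_r/k_1)(1 − D₀(k_r−k_1)/(k_1 L₀))]
= [1/(1.95−0.338)] ln[(1.95/0.338)(1 − 0.916×1.612/(0.338×9.14))]
= (1/1.612) ln[5.769 × 0.5220] = 0.6203 × ln(3.012) = 0.6203 × 1.103 = 0.6839 d.
D_c = (k_1/k_r) L₀ e^(−k_1 t_c) = (0.338/1.95) × 9.14 × e^(−0.338×0.6839) = 0.1733 × 9.14 × 0.7936 = 1.257 mg/L.
Minimum DO = C_s − D_c = 10.9 − 1.257 = 9.643 mg/L.
x_c = v t_c = 0.312 m/s × 0.6839 d × 86400 s/d = 18440 m ≈ 18.4 km.

t_c ≈ 0.684 d; D_c ≈ 1.26 mg/L; min DO ≈ 9.64 mg/L; x_c ≈ 18.4 km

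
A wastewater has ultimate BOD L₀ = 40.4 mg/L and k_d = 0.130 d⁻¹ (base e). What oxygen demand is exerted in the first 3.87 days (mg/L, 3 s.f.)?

y ≈ 16.0 mg/L

y_t = L₀(1 − e^(−k_d t)) = 40.4 × (1 − e^(−0.130×3.87))
= 40.4 × (1 − 0.6047) = 40.4 × 0.3953 = 15.97 mg/L.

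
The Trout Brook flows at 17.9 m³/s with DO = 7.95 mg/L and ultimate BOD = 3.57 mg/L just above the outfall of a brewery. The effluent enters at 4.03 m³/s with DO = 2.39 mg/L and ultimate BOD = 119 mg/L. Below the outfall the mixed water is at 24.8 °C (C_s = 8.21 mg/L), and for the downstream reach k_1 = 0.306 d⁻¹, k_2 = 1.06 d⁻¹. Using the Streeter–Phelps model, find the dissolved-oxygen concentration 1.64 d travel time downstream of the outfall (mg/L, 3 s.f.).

Mixed DO = (17.9×7.95 + 4.03×2.39)/(17.9+4.03) = 151.9/21.93 = 6.928 mg/L.
Mixed L₀ = (17.9×3.57 + 4.03×119)/(21.93) = 543.5/21.93 = 24.78 mg/L.
Initial deficit D₀ = C_s − DO₀ = 8.21 − 6.928 = 1.282 mg/L.
D(1.64) = [0.306×24.78/(1.06−0.306)](e^(−0.306×1.64) − e^(−1.06×1.64)) + 1.282 e^(−1.06×1.64)
= 10.06 × (0.6054 − 0.1758) + 1.282 × 0.1758 = 4.546 mg/L.
DO = 8.21 − 4.546 = 3.664 mg/L.

DO ≈ 3.66 mg/L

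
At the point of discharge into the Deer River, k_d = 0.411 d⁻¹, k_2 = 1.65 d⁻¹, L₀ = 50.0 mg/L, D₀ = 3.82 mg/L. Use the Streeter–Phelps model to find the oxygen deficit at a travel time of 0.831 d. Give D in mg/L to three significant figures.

k_d L₀/(k_2−k_d) = 0.411×50.0/(1.65−0.411) = 20.55/1.239 = 16.59 mg/L.
e^(−k_d t) = e^(−0.411×0.8310) = 0.7107; e^(−k_2 t) = e^(−1.65×0.8310) = 0.2538.
D = 16.59 × (0.7107 − 0.2538) + 3.82 × 0.2538 = 7.577 + 0.9696 = 8.547 mg/L.

D ≈ 8.55 mg/L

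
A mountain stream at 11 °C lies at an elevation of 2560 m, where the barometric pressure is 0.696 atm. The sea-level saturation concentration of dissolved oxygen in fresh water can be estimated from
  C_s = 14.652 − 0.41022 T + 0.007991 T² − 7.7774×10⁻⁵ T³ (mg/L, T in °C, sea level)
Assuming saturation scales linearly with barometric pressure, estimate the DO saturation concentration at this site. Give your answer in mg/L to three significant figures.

At sea level: C_s = 14.652 − 0.41022×11 + 0.007991×11² − 7.7774×10⁻⁵×11³ = 11.00 mg/L.
Pressure correction: C_s' = 11.00 × 0.696 = 7.658 mg/L.

C_s ≈ 7.66 mg/L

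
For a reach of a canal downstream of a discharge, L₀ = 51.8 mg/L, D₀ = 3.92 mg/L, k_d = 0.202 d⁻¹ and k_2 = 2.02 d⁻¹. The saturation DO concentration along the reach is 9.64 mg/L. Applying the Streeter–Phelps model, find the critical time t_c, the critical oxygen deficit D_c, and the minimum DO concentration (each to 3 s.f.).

t_c ≈ 0.638 d; D_c ≈ 4.55 mg/L; min DO ≈ 5.09 mg/L

At the critical point dD/dt = 0, so k_d L₀ e^(−k_d t) = k_2 D. Substituting D(t) from the Streeter–Phelps equation and solving for t gives
t_c = ln[(k_2/k_d)(1 − D₀(k_2−k_d)/(k_d L₀))] / (k_2−k_d).
Here k_2−k_d = 1.818 d⁻¹ and 1 − D₀(k_2−k_d)/(k_d L₀) = 1 − 3.92×1.818/(0.202×51.8) = 0.3189, so
t_c = ln(10.00 × 0.3189) / 1.818 = 1.160 / 1.818 = 0.6379 d.
D_c = (k_d/k_2) L₀ e^(−k_d t_c) = (0.202/2.02) × 51.8 × e^(−0.202×0.6379) = 0.1000 × 51.8 × 0.8791 = 4.554 mg/L.
Minimum DO = C_s − D_c = 9.64 − 4.554 = 5.086 mg/L.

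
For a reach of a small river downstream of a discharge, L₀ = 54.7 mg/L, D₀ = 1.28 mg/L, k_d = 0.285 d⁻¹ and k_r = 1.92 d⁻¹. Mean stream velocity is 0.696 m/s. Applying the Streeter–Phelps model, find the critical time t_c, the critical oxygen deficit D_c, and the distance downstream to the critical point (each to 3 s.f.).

t_c ≈ 1.08 d; D_c ≈ 5.97 mg/L; x_c ≈ 64.9 km

With k_r/k_d = 6.737 and 1 − D₀(k_r−k_d)/(k_d L₀) = 0.8658,
t_c = ln(6.737 × 0.8658) / (1.92 − 0.285) = ln(5.832) / 1.635 = 1.763/1.635 = 1.079 d.
L(t_c) = L₀ e^(−k_d t_c) = 54.7 × 0.7354 = 40.22 mg/L, and at the critical point k_r D_c = k_d L, so D_c = (0.285/1.92) × 40.22 = 5.971 mg/L.
x_c = v t_c = 0.696 m/s × 1.079 d × 86400 s/d = 64860 m ≈ 64.9 km.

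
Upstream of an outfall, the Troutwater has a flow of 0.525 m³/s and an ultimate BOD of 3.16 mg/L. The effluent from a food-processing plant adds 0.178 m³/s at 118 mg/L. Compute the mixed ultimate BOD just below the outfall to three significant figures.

32.2 mg/L

Flow-weighted mixing: C = (Q_r C_r + Q_w C_w)/(Q_r + Q_w)
= (0.525×3.16 + 0.178×118)/(0.525 + 0.178) = 22.66/0.7030 = 32.24 mg/L.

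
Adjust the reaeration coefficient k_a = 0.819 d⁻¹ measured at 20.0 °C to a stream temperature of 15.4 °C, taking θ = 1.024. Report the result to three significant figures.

k_a(T₂) = k_a(T₁) · θ^(T₂−T₁) = 0.819 × 1.024^(15.4−20.0)
= 0.819 × 1.024^-4.60 = 0.819 × 0.8966 = 0.7344 d⁻¹.

k_a ≈ 0.734 d⁻¹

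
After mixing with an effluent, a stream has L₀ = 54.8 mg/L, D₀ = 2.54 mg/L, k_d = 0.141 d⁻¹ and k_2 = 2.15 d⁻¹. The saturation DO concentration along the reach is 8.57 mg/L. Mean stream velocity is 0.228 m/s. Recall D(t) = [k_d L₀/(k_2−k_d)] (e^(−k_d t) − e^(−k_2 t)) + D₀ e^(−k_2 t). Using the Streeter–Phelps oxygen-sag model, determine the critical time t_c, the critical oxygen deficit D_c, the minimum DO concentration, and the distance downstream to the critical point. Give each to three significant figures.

At the critical point dD/dt = 0, so k_d L₀ e^(−k_d t) = k_2 D. Substituting D(t) from the Streeter–Phelps equation and solving for t gives
t_c = ln[(k_2/k_d)(1 − D₀(k_2−k_d)/(k_d L₀))] / (k_2−k_d).
Here k_2−k_d = 2.009 d⁻¹ and 1 − D₀(k_2−k_d)/(k_d L₀) = 1 − 2.54×2.009/(0.141×54.8) = 0.3396, so
t_c = ln(15.25 × 0.3396) / 2.009 = 1.644 / 2.009 = 0.8185 d.
D_c = (k_d/k_2) L₀ e^(−k_d t_c) = (0.141/2.15) × 54.8 × e^(−0.141×0.8185) = 0.06558 × 54.8 × 0.8910 = 3.202 mg/L.
Minimum DO = C_s − D_c = 8.57 − 3.202 = 5.368 mg/L.
x_c = v t_c = 0.228 m/s × 0.8185 d × 86400 s/d = 16120 m ≈ 16.1 km.

t_c ≈ 0.819 d; D_c ≈ 3.20 mg/L; min DO ≈ 5.37 mg/L; x_c ≈ 16.1 km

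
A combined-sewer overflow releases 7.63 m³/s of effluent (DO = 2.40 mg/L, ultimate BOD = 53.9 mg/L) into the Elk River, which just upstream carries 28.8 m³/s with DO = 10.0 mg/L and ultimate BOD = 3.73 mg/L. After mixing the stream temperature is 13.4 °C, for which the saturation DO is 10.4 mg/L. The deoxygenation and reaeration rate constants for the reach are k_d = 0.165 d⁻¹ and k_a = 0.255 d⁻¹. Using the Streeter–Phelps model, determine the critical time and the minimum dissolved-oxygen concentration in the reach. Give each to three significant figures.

t_c ≈ 3.95 d; minimum DO ≈ 5.60 mg/L

Mixed DO = (28.8×10.0 + 7.63×2.40)/(28.8+7.63) = 306.3/36.43 = 8.408 mg/L.
Mixed L₀ = (28.8×3.73 + 7.63×53.9)/(36.43) = 518.7/36.43 = 14.24 mg/L.
Initial deficit D₀ = C_s − DO₀ = 10.4 − 8.408 = 1.992 mg/L.
t_c = (1/0.09000) ln[(0.255/0.165)(1 − 1.992×0.09000/(0.165×14.24))] = 11.11 × ln(1.428) = 3.955 d.
D_c = (0.165/0.255) × 14.24 × e^(−0.165×3.955) = 0.6471 × 14.24 × 0.5207 = 4.797 mg/L.
Minimum DO = 10.4 − 4.797 = 5.603 mg/L.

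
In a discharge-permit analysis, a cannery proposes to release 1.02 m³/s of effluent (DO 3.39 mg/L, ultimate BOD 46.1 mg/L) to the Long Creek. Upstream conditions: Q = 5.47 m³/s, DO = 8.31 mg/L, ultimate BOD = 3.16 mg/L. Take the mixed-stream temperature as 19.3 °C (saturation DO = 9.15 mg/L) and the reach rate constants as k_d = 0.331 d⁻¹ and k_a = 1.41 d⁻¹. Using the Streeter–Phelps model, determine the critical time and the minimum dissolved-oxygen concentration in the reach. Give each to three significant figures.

Mixed DO = (5.47×8.31 + 1.02×3.39)/(5.47+1.02) = 48.91/6.490 = 7.537 mg/L.
Mixed L₀ = (5.47×3.16 + 1.02×46.1)/(6.490) = 64.31/6.490 = 9.909 mg/L.
Initial deficit D₀ = C_s − DO₀ = 9.15 − 7.537 = 1.613 mg/L.
t_c = (1/1.079) ln[(1.41/0.331)(1 − 1.613×1.079/(0.331×9.909))] = 0.9268 × ln(1.999) = 0.6419 d.
D_c = (0.331/1.41) × 9.909 × e^(−0.331×0.6419) = 0.2348 × 9.909 × 0.8086 = 1.881 mg/L.
Minimum DO = 9.15 − 1.881 = 7.269 mg/L.

t_c ≈ 0.642 d; minimum DO ≈ 7.27 mg/L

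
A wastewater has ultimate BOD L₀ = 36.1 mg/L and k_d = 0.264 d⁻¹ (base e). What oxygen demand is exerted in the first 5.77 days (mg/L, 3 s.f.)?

y_t = L₀(1 − e^(−k_d t)) = 36.1 × (1 − e^(−0.264×5.77))
= 36.1 × (1 − 0.2180) = 36.1 × 0.7820 = 28.23 mg/L.

y ≈ 28.2 mg/L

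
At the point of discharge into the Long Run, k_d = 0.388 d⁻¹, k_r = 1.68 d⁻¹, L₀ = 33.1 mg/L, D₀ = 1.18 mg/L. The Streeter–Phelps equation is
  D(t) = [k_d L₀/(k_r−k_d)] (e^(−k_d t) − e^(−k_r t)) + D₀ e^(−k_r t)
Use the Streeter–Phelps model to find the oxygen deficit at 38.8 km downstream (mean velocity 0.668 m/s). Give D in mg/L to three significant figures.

Travel time t = x/v = 38.8 km / (0.668 m/s) = 38800 m / 0.668 m/s = 58080 s = 0.6723 d.
k_d L₀/(k_r−k_d) = 0.388×33.1/(1.68−0.388) = 12.84/1.292 = 9.940 mg/L.
e^(−k_d t) = e^(−0.388×0.6723) = 0.7704; e^(−k_r t) = e^(−1.68×0.6723) = 0.3232.
D = 9.940 × (0.7704 − 0.3232) + 1.18 × 0.3232 = 4.445 + 0.3814 = 4.826 mg/L.

D ≈ 4.83 mg/L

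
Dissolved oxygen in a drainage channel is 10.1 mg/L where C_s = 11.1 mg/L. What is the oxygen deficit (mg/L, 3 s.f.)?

D = C_s − C = 11.1 − 10.1 = 1.00 mg/L.

D ≈ 1.00 mg/L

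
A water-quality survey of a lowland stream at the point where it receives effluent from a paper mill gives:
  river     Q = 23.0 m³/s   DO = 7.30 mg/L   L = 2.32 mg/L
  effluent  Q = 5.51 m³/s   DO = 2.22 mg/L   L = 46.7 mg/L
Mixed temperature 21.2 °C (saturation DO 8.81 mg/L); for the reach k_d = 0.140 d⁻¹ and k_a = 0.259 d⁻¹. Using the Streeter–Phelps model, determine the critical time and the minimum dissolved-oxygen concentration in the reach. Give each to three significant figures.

Mixed DO = (23.0×7.30 + 5.51×2.22)/(23.0+5.51) = 180.1/28.51 = 6.318 mg/L.
Mixed L₀ = (23.0×2.32 + 5.51×46.7)/(28.51) = 310.7/28.51 = 10.90 mg/L.
Initial deficit D₀ = C_s − DO₀ = 8.81 − 6.318 = 2.492 mg/L.
t_c = (1/0.1190) ln[(0.259/0.140)(1 − 2.492×0.1190/(0.140×10.90))] = 8.403 × ln(1.490) = 3.353 d.
D_c = (0.140/0.259) × 10.90 × e^(−0.140×3.353) = 0.5405 × 10.90 × 0.6253 = 3.683 mg/L.
Minimum DO = 8.81 − 3.683 = 5.127 mg/L.

t_c ≈ 3.35 d; minimum DO ≈ 5.13 mg/L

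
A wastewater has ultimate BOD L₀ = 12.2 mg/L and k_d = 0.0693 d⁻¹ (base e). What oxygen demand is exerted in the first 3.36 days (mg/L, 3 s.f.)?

y_t = L₀(1 − e^(−k_d t)) = 12.2 × (1 − e^(−0.0693×3.36))
= 12.2 × (1 − 0.7923) = 12.2 × 0.2077 = 2.534 mg/L.

y ≈ 2.53 mg/L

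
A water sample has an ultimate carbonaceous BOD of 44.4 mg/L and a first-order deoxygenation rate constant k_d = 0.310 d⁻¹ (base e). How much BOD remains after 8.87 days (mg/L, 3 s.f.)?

L ≈ 2.84 mg/L

L_t = L₀ e^(−k_d t) = 44.4 × e^(−0.310×8.87) = 44.4 × 0.06395 = 2.839 mg/L.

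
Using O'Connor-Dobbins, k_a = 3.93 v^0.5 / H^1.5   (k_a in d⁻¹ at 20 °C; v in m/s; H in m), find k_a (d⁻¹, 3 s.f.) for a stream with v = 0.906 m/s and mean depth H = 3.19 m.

k_a ≈ 0.657 d⁻¹

k_a = 3.93 × 0.906^0.5 / 3.19^1.5 = 3.93 × 0.9518 / 5.698 = 0.6566 d⁻¹.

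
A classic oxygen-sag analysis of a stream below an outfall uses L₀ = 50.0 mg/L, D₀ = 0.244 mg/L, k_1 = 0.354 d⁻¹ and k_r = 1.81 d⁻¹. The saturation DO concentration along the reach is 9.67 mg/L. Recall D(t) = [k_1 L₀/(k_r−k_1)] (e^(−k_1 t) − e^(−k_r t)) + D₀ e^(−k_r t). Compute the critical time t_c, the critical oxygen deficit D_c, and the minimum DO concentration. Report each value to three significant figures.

t_c ≈ 1.11 d; D_c ≈ 6.61 mg/L; min DO ≈ 3.06 mg/L

With k_r/k_1 = 5.113 and 1 − D₀(k_r−k_1)/(k_1 L₀) = 0.9799,
t_c = ln(5.113 × 0.9799) / (1.81 − 0.354) = ln(5.010) / 1.456 = 1.612/1.456 = 1.107 d.
L(t_c) = L₀ e^(−k_1 t_c) = 50.0 × 0.6758 = 33.79 mg/L, and at the critical point k_r D_c = k_1 L, so D_c = (0.354/1.81) × 33.79 = 6.609 mg/L.
Minimum DO = C_s − D_c = 9.67 − 6.609 = 3.061 mg/L.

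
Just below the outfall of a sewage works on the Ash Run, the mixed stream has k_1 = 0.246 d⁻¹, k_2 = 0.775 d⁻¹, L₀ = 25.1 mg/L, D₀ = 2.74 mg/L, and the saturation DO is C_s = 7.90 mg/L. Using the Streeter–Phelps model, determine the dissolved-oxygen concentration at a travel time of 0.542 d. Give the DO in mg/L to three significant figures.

k_1 L₀/(k_2−k_1) = 0.246×25.1/(0.775−0.246) = 6.175/0.5290 = 11.67 mg/L.
e^(−k_1 t) = e^(−0.246×0.5420) = 0.8752; e^(−k_2 t) = e^(−0.775×0.5420) = 0.6570.
D = 11.67 × (0.8752 − 0.6570) + 2.74 × 0.6570 = 2.546 + 1.800 = 4.347 mg/L.
DO = C_s − D = 7.90 − 4.347 = 3.553 mg/L.

DO ≈ 3.55 mg/L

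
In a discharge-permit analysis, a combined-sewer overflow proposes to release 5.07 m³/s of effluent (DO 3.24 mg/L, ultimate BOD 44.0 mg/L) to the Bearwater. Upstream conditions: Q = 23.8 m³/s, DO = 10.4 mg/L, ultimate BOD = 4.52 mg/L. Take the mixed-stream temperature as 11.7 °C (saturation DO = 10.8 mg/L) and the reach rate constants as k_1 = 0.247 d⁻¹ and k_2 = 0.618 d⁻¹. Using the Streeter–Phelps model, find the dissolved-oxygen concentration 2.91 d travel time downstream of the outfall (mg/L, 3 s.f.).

Mixed DO = (23.8×10.4 + 5.07×3.24)/(23.8+5.07) = 263.9/28.87 = 9.143 mg/L.
Mixed L₀ = (23.8×4.52 + 5.07×44.0)/(28.87) = 330.7/28.87 = 11.45 mg/L.
Initial deficit D₀ = C_s − DO₀ = 10.8 − 9.143 = 1.657 mg/L.
D(2.91) = [0.247×11.45/(0.618−0.247)](e^(−0.247×2.91) − e^(−0.618×2.91)) + 1.657 e^(−0.618×2.91)
= 7.625 × (0.4874 − 0.1656) + 1.657 × 0.1656 = 2.728 mg/L.
DO = 10.8 − 2.728 = 8.072 mg/L.

DO ≈ 8.07 mg/L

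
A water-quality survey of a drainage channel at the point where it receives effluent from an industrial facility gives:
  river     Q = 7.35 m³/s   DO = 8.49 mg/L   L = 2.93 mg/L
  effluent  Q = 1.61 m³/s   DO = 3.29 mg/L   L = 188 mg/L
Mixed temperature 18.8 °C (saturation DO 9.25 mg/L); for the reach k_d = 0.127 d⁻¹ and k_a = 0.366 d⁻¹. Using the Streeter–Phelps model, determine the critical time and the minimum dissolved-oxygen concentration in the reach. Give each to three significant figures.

t_c ≈ 4.04 d; minimum DO ≈ 1.74 mg/L

Mixed DO = (7.35×8.49 + 1.61×3.29)/(7.35+1.61) = 67.70/8.960 = 7.556 mg/L.
Mixed L₀ = (7.35×2.93 + 1.61×188)/(8.960) = 324.2/8.960 = 36.18 mg/L.
Initial deficit D₀ = C_s − DO₀ = 9.25 − 7.556 = 1.694 mg/L.
t_c = (1/0.2390) ln[(0.366/0.127)(1 − 1.694×0.2390/(0.127×36.18))] = 4.184 × ln(2.628) = 4.043 d.
D_c = (0.127/0.366) × 36.18 × e^(−0.127×4.043) = 0.3470 × 36.18 × 0.5984 = 7.514 mg/L.
Minimum DO = 9.25 − 7.514 = 1.736 mg/L.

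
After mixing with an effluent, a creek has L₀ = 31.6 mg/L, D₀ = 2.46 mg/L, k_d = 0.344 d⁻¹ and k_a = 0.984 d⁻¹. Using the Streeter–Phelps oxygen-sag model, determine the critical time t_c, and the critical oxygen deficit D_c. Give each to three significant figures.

t_c = [1/(k_a−k_d)] ln[(k_a/k_d)(1 − D₀(k_a−k_d)/(k_d L₀))]
= [1/(0.984−0.344)] ln[(0.984/0.344)(1 − 2.46×0.6400/(0.344×31.6))]
= (1/0.6400) ln[2.860 × 0.8552] = 1.562 × ln(2.446) = 1.562 × 0.8945 = 1.398 d.
L(t_c) = L₀ e^(−k_d t_c) = 31.6 × 0.6183 = 19.54 mg/L, and at the critical point k_a D_c = k_d L, so D_c = (0.344/0.984) × 19.54 = 6.830 mg/L.

t_c ≈ 1.40 d; D_c ≈ 6.83 mg/L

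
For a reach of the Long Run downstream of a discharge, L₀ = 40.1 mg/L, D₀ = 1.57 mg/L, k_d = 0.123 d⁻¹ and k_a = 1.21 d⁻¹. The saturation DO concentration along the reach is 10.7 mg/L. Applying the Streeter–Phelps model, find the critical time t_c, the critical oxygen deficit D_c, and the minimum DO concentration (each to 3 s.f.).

t_c ≈ 1.71 d; D_c ≈ 3.30 mg/L; min DO ≈ 7.40 mg/L

At the critical point dD/dt = 0, so k_d L₀ e^(−k_d t) = k_a D. Substituting D(t) from the Streeter–Phelps equation and solving for t gives
t_c = ln[(k_a/k_d)(1 − D₀(k_a−k_d)/(k_d L₀))] / (k_a−k_d).
Here k_a−k_d = 1.087 d⁻¹ and 1 − D₀(k_a−k_d)/(k_d L₀) = 1 − 1.57×1.087/(0.123×40.1) = 0.6540, so
t_c = ln(9.837 × 0.6540) / 1.087 = 1.862 / 1.087 = 1.713 d.
L(t_c) = L₀ e^(−k_d t_c) = 40.1 × 0.8101 = 32.48 mg/L, and at the critical point k_a D_c = k_d L, so D_c = (0.123/1.21) × 32.48 = 3.302 mg/L.
Minimum DO = C_s − D_c = 10.7 − 3.302 = 7.398 mg/L.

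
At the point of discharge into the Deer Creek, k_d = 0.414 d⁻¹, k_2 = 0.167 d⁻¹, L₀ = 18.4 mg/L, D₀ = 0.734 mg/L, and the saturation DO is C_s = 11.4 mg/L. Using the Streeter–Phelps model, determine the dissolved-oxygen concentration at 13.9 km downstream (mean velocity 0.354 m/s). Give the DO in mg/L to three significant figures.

DO ≈ 7.68 mg/L

Travel time t = x/v = 13.9 km / (0.354 m/s) = 13900 m / 0.354 m/s = 39270 s = 0.4545 d.
k_d L₀/(k_2−k_d) = 0.414×18.4/(0.167−0.414) = 7.618/-0.2470 = -30.84 mg/L.
e^(−k_d t) = e^(−0.414×0.4545) = 0.8285; e^(−k_2 t) = e^(−0.167×0.4545) = 0.9269.
D = -30.84 × (0.8285 − 0.9269) + 0.734 × 0.9269 = 3.035 + 0.6804 = 3.716 mg/L.
DO = C_s − D = 11.4 − 3.716 = 7.684 mg/L.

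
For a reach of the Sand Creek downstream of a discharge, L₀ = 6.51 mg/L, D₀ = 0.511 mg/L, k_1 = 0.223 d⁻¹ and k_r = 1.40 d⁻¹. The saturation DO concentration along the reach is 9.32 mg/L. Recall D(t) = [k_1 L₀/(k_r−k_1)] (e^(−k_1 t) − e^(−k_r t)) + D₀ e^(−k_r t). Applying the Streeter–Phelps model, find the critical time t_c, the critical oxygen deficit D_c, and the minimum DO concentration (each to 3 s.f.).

t_c ≈ 1.11 d; D_c ≈ 0.810 mg/L; min DO ≈ 8.51 mg/L

At the critical point dD/dt = 0, so k_1 L₀ e^(−k_1 t) = k_r D. Substituting D(t) from the Streeter–Phelps equation and solving for t gives
t_c = ln[(k_r/k_1)(1 − D₀(k_r−k_1)/(k_1 L₀))] / (k_r−k_1).
Here k_r−k_1 = 1.177 d⁻¹ and 1 − D₀(k_r−k_1)/(k_1 L₀) = 1 − 0.511×1.177/(0.223×6.51) = 0.5857, so
t_c = ln(6.278 × 0.5857) / 1.177 = 1.302 / 1.177 = 1.106 d.
D_c = (k_1/k_r) L₀ e^(−k_1 t_c) = (0.223/1.40) × 6.51 × e^(−0.223×1.106) = 0.1593 × 6.51 × 0.7814 = 0.8102 mg/L.
Minimum DO = C_s − D_c = 9.32 − 0.8102 = 8.510 mg/L.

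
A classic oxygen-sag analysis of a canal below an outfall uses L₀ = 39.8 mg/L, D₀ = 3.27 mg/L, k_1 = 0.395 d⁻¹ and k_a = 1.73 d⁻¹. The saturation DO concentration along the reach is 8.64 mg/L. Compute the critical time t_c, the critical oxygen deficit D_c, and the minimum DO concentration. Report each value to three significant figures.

At the critical point dD/dt = 0, so k_1 L₀ e^(−k_1 t) = k_a D. Substituting D(t) from the Streeter–Phelps equation and solving for t gives
t_c = ln[(k_a/k_1)(1 − D₀(k_a−k_1)/(k_1 L₀))] / (k_a−k_1).
Here k_a−k_1 = 1.335 d⁻¹ and 1 − D₀(k_a−k_1)/(k_1 L₀) = 1 − 3.27×1.335/(0.395×39.8) = 0.7223, so
t_c = ln(4.380 × 0.7223) / 1.335 = 1.152 / 1.335 = 0.8627 d.
L(t_c) = L₀ e^(−k_1 t_c) = 39.8 × 0.7112 = 28.31 mg/L, and at the critical point k_a D_c = k_1 L, so D_c = (0.395/1.73) × 28.31 = 6.463 mg/L.
Minimum DO = C_s − D_c = 8.64 − 6.463 = 2.177 mg/L.

t_c ≈ 0.863 d; D_c ≈ 6.46 mg/L; min DO ≈ 2.18 mg/L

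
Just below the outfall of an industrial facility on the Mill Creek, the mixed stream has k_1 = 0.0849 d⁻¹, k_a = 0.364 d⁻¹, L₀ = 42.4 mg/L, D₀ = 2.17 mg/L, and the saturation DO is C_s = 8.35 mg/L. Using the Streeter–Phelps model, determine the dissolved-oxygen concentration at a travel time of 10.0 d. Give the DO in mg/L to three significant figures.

k_1 L₀/(k_a−k_1) = 0.0849×42.4/(0.364−0.0849) = 3.600/0.2791 = 12.90 mg/L.
e^(−k_1 t) = e^(−0.0849×10.00) = 0.4278; e^(−k_a t) = e^(−0.364×10.00) = 0.02625.
D = 12.90 × (0.4278 − 0.02625) + 2.17 × 0.02625 = 5.180 + 0.05697 = 5.237 mg/L.
DO = C_s − D = 8.35 − 5.237 = 3.113 mg/L.

DO ≈ 3.11 mg/L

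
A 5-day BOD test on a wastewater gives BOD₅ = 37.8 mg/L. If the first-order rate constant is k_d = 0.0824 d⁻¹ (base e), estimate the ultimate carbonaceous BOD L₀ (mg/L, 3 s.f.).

BOD₅ = L₀(1 − e^(−5k_d)) ⇒ L₀ = BOD₅ / (1 − e^(−5×0.0824))
= 37.8 / (1 − 0.6623) = 37.8 / 0.3377 = 111.9 mg/L.

L₀ ≈ 112 mg/L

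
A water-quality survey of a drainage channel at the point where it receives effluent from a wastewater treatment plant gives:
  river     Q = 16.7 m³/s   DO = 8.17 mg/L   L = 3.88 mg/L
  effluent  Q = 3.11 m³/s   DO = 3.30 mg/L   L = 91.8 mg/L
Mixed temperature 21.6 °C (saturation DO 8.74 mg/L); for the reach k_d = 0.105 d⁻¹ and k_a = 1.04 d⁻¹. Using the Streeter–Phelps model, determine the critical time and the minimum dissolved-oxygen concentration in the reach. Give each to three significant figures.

t_c ≈ 1.26 d; minimum DO ≈ 7.18 mg/L

Mixed DO = (16.7×8.17 + 3.11×3.30)/(16.7+3.11) = 146.7/19.81 = 7.405 mg/L.
Mixed L₀ = (16.7×3.88 + 3.11×91.8)/(19.81) = 350.3/19.81 = 17.68 mg/L.
Initial deficit D₀ = C_s − DO₀ = 8.74 − 7.405 = 1.335 mg/L.
t_c = (1/0.9350) ln[(1.04/0.105)(1 − 1.335×0.9350/(0.105×17.68))] = 1.070 × ln(3.248) = 1.260 d.
D_c = (0.105/1.04) × 17.68 × e^(−0.105×1.260) = 0.1010 × 17.68 × 0.8761 = 1.564 mg/L.
Minimum DO = 8.74 − 1.564 = 7.176 mg/L.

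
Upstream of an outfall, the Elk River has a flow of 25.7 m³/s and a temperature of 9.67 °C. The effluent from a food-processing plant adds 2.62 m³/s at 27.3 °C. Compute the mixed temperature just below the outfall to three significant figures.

Flow-weighted mixing: C = (Q_r C_r + Q_w C_w)/(Q_r + Q_w)
= (25.7×9.67 + 2.62×27.3)/(25.7 + 2.62) = 320.0/28.32 = 11.30 °C.

11.3 °C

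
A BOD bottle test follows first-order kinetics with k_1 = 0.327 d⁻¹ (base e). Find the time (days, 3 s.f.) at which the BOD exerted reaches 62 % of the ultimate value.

t ≈ 2.96 d

y/L₀ = 1 − e^(−k_1 t) = 0.62 ⇒ e^(−k_1 t) = 0.380
t = −ln(0.380) / 0.327 = 0.9676 / 0.327 = 2.959 d.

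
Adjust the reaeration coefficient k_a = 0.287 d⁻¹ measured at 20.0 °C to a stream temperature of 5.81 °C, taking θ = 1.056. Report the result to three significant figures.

k_a(T₂) = k_a(T₁) · θ^(T₂−T₁) = 0.287 × 1.056^(5.81−20.0)
= 0.287 × 1.056^-14.2 = 0.287 × 0.4615 = 0.1325 d⁻¹.

k_a ≈ 0.132 d⁻¹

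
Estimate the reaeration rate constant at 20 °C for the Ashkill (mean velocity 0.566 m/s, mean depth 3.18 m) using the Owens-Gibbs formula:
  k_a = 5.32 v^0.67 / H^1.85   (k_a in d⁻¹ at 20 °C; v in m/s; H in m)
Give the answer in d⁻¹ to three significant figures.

k_a ≈ 0.427 d⁻¹

k_a = 5.32 × 0.566^0.67 / 3.18^1.85 = 5.32 × 0.6829 / 8.501 = 0.4274 d⁻¹.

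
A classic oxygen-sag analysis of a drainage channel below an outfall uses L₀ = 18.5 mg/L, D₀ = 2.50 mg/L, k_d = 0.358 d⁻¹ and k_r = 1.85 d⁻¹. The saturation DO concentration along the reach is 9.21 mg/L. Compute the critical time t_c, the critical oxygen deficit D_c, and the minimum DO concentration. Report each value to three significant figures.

At the critical point dD/dt = 0, so k_d L₀ e^(−k_d t) = k_r D. Substituting D(t) from the Streeter–Phelps equation and solving for t gives
t_c = ln[(k_r/k_d)(1 − D₀(k_r−k_d)/(k_d L₀))] / (k_r−k_d).
Here k_r−k_d = 1.492 d⁻¹ and 1 − D₀(k_r−k_d)/(k_d L₀) = 1 − 2.50×1.492/(0.358×18.5) = 0.4368, so
t_c = ln(5.168 × 0.4368) / 1.492 = 0.8142 / 1.492 = 0.5457 d.
D_c = (k_d/k_r) L₀ e^(−k_d t_c) = (0.358/1.85) × 18.5 × e^(−0.358×0.5457) = 0.1935 × 18.5 × 0.8225 = 2.945 mg/L.
Minimum DO = C_s − D_c = 9.21 − 2.945 = 6.265 mg/L.

t_c ≈ 0.546 d; D_c ≈ 2.94 mg/L; min DO ≈ 6.27 mg/L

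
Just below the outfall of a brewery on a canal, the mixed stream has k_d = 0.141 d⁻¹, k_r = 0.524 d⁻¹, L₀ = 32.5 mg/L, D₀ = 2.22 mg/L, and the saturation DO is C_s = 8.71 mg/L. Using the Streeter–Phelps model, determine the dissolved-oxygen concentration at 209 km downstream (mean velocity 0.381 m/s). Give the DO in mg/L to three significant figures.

DO ≈ 4.17 mg/L

Travel time t = x/v = 209 km / (0.381 m/s) = 209000 m / 0.381 m/s = 548600 s = 6.349 d.
k_d L₀/(k_r−k_d) = 0.141×32.5/(0.524−0.141) = 4.582/0.3830 = 11.96 mg/L.
e^(−k_d t) = e^(−0.141×6.349) = 0.4085; e^(−k_r t) = e^(−0.524×6.349) = 0.03590.
D = 11.96 × (0.4085 − 0.03590) + 2.22 × 0.03590 = 4.458 + 0.07971 = 4.538 mg/L.
DO = C_s − D = 8.71 − 4.538 = 4.172 mg/L.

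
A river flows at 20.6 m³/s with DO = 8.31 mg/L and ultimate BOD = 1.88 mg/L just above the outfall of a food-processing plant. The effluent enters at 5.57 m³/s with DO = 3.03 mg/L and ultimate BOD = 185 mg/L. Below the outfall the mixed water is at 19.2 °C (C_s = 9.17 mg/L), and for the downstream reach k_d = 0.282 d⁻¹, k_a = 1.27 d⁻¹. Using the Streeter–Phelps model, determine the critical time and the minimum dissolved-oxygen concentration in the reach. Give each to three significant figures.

t_c ≈ 1.33 d; minimum DO ≈ 2.94 mg/L

Mixed DO = (20.6×8.31 + 5.57×3.03)/(20.6+5.57) = 188.1/26.17 = 7.186 mg/L.
Mixed L₀ = (20.6×1.88 + 5.57×185)/(26.17) = 1069/26.17 = 40.86 mg/L.
Initial deficit D₀ = C_s − DO₀ = 9.17 − 7.186 = 1.984 mg/L.
t_c = (1/0.9880) ln[(1.27/0.282)(1 − 1.984×0.9880/(0.282×40.86))] = 1.012 × ln(3.737) = 1.334 d.
D_c = (0.282/1.27) × 40.86 × e^(−0.282×1.334) = 0.2220 × 40.86 × 0.6864 = 6.227 mg/L.
Minimum DO = 9.17 − 6.227 = 2.943 mg/L.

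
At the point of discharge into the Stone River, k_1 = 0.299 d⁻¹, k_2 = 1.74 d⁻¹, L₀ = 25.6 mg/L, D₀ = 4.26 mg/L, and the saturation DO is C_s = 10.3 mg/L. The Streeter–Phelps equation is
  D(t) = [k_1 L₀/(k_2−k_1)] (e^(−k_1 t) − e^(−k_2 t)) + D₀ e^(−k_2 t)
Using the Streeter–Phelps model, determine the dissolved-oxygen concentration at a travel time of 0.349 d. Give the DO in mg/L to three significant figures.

DO ≈ 6.09 mg/L

k_1 L₀/(k_2−k_1) = 0.299×25.6/(1.74−0.299) = 7.654/1.441 = 5.312 mg/L.
e^(−k_1 t) = e^(−0.299×0.3490) = 0.9009; e^(−k_2 t) = e^(−1.74×0.3490) = 0.5448.
D = 5.312 × (0.9009 − 0.5448) + 4.26 × 0.5448 = 1.891 + 2.321 = 4.212 mg/L.
DO = C_s − D = 10.3 − 4.212 = 6.088 mg/L.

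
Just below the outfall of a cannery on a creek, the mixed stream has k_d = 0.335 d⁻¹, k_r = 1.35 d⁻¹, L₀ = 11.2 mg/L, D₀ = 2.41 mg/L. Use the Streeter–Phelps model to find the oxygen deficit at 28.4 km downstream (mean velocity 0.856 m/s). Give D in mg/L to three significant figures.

D ≈ 2.48 mg/L

Travel time t = x/v = 28.4 km / (0.856 m/s) = 28400 m / 0.856 m/s = 33180 s = 0.3840 d.
k_d L₀/(k_r−k_d) = 0.335×11.2/(1.35−0.335) = 3.752/1.015 = 3.697 mg/L.
e^(−k_d t) = e^(−0.335×0.3840) = 0.8793; e^(−k_r t) = e^(−1.35×0.3840) = 0.5955.
D = 3.697 × (0.8793 − 0.5955) + 2.41 × 0.5955 = 1.049 + 1.435 = 2.484 mg/L.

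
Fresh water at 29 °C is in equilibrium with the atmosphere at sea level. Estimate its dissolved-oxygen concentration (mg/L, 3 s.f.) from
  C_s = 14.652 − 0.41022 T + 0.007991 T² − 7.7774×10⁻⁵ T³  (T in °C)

C_s = 14.652 − 0.41022×29 + 0.007991×29² − 7.7774×10⁻⁵×29³ = 7.579 mg/L.

C_s ≈ 7.58 mg/L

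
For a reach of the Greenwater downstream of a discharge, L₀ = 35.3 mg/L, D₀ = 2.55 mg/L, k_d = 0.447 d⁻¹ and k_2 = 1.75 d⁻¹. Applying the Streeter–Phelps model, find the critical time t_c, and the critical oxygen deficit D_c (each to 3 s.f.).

t_c = [1/(k_2−k_d)] ln[(k_2/k_d)(1 − D₀(k_2−k_d)/(k_d L₀))]
= [1/(1.75−0.447)] ln[(1.75/0.447)(1 − 2.55×1.303/(0.447×35.3))]
= (1/1.303) ln[3.915 × 0.7894] = 0.7675 × ln(3.091) = 0.7675 × 1.128 = 0.8660 d.
D_c = (k_d/k_2) L₀ e^(−k_d t_c) = (0.447/1.75) × 35.3 × e^(−0.447×0.8660) = 0.2554 × 35.3 × 0.6790 = 6.123 mg/L.

t_c ≈ 0.866 d; D_c ≈ 6.12 mg/L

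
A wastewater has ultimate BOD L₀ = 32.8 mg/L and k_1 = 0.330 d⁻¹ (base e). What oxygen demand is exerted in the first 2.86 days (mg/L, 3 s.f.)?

y ≈ 20.0 mg/L

y_t = L₀(1 − e^(−k_1 t)) = 32.8 × (1 − e^(−0.330×2.86))
= 32.8 × (1 − 0.3891) = 32.8 × 0.6109 = 20.04 mg/L.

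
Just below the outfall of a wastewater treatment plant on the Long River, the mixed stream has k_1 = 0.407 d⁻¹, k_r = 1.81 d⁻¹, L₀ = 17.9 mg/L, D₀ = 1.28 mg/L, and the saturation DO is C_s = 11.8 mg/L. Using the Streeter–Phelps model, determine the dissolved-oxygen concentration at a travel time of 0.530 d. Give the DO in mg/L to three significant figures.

k_1 L₀/(k_r−k_1) = 0.407×17.9/(1.81−0.407) = 7.285/1.403 = 5.193 mg/L.
e^(−k_1 t) = e^(−0.407×0.5300) = 0.8060; e^(−k_r t) = e^(−1.81×0.5300) = 0.3832.
D = 5.193 × (0.8060 − 0.3832) + 1.28 × 0.3832 = 2.195 + 0.4904 = 2.686 mg/L.
DO = C_s − D = 11.8 − 2.686 = 9.114 mg/L.

DO ≈ 9.11 mg/L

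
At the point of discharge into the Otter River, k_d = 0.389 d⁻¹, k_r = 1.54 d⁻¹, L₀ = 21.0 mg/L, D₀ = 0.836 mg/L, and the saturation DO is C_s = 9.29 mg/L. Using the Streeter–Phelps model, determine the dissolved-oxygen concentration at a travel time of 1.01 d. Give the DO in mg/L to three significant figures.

DO ≈ 5.82 mg/L

k_d L₀/(k_r−k_d) = 0.389×21.0/(1.54−0.389) = 8.169/1.151 = 7.097 mg/L.
e^(−k_d t) = e^(−0.389×1.010) = 0.6751; e^(−k_r t) = e^(−1.54×1.010) = 0.2111.
D = 7.097 × (0.6751 − 0.2111) + 0.836 × 0.2111 = 3.293 + 0.1765 = 3.470 mg/L.
DO = C_s − D = 9.29 − 3.470 = 5.820 mg/L.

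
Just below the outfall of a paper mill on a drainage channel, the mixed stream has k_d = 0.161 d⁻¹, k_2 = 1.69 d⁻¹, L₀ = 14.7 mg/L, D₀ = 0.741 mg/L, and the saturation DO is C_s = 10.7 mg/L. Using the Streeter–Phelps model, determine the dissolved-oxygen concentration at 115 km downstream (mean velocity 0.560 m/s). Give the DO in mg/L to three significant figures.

DO ≈ 9.66 mg/L

Travel time t = x/v = 115 km / (0.560 m/s) = 115000 m / 0.560 m/s = 205400 s = 2.377 d.
k_d L₀/(k_2−k_d) = 0.161×14.7/(1.69−0.161) = 2.367/1.529 = 1.548 mg/L.
e^(−k_d t) = e^(−0.161×2.377) = 0.6820; e^(−k_2 t) = e^(−1.69×2.377) = 0.01801.
D = 1.548 × (0.6820 − 0.01801) + 0.741 × 0.01801 = 1.028 + 0.01335 = 1.041 mg/L.
DO = C_s − D = 10.7 − 1.041 = 9.659 mg/L.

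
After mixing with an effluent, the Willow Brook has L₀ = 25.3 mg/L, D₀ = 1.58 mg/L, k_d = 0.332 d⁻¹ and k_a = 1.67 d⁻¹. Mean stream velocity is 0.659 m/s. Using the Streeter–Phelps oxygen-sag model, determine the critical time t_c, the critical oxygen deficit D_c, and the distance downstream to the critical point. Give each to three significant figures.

t_c ≈ 0.991 d; D_c ≈ 3.62 mg/L; x_c ≈ 56.4 km

t_c = [1/(k_a−k_d)] ln[(k_a/k_d)(1 − D₀(k_a−k_d)/(k_d L₀))]
= [1/(1.67−0.332)] ln[(1.67/0.332)(1 − 1.58×1.338/(0.332×25.3))]
= (1/1.338) ln[5.030 × 0.7483] = 0.7474 × ln(3.764) = 0.7474 × 1.326 = 0.9907 d.
D_c = (k_d/k_a) L₀ e^(−k_d t_c) = (0.332/1.67) × 25.3 × e^(−0.332×0.9907) = 0.1988 × 25.3 × 0.7197 = 3.620 mg/L.
x_c = v t_c = 0.659 m/s × 0.9907 d × 86400 s/d = 56410 m ≈ 56.4 km.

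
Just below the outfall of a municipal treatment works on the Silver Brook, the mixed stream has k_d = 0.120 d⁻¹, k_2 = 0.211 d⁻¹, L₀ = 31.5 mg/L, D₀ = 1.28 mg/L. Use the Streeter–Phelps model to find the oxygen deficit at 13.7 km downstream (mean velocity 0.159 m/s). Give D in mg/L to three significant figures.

Travel time t = x/v = 13.7 km / (0.159 m/s) = 13700 m / 0.159 m/s = 86160 s = 0.9973 d.
k_d L₀/(k_2−k_d) = 0.120×31.5/(0.211−0.120) = 3.780/0.09100 = 41.54 mg/L.
e^(−k_d t) = e^(−0.120×0.9973) = 0.8872; e^(−k_2 t) = e^(−0.211×0.9973) = 0.8102.
D = 41.54 × (0.8872 − 0.8102) + 1.28 × 0.8102 = 3.197 + 1.037 = 4.234 mg/L.

D ≈ 4.23 mg/L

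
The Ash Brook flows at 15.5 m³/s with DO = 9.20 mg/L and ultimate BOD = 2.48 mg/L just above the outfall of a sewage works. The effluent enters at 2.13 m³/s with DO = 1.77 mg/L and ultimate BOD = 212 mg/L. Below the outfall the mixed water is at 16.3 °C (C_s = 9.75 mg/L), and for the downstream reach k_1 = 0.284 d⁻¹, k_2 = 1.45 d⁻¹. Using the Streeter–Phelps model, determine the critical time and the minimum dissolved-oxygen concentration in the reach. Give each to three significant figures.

t_c ≈ 1.19 d; minimum DO ≈ 5.87 mg/L

Mixed DO = (15.5×9.20 + 2.13×1.77)/(15.5+2.13) = 146.4/17.63 = 8.302 mg/L.
Mixed L₀ = (15.5×2.48 + 2.13×212)/(17.63) = 490.0/17.63 = 27.79 mg/L.
Initial deficit D₀ = C_s − DO₀ = 9.75 − 8.302 = 1.448 mg/L.
t_c = (1/1.166) ln[(1.45/0.284)(1 − 1.448×1.166/(0.284×27.79))] = 0.8576 × ln(4.014) = 1.192 d.
D_c = (0.284/1.45) × 27.79 × e^(−0.284×1.192) = 0.1959 × 27.79 × 0.7128 = 3.880 mg/L.
Minimum DO = 9.75 − 3.880 = 5.870 mg/L.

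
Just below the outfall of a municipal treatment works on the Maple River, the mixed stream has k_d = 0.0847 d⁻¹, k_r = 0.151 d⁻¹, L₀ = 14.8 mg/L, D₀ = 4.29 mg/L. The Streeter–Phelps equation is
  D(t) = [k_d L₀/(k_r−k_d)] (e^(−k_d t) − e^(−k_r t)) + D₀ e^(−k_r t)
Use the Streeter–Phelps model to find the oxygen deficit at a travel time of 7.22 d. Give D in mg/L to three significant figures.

D ≈ 5.34 mg/L

k_d L₀/(k_r−k_d) = 0.0847×14.8/(0.151−0.0847) = 1.254/0.06630 = 18.91 mg/L.
e^(−k_d t) = e^(−0.0847×7.220) = 0.5425; e^(−k_r t) = e^(−0.151×7.220) = 0.3361.
D = 18.91 × (0.5425 − 0.3361) + 4.29 × 0.3361 = 3.902 + 1.442 = 5.344 mg/L.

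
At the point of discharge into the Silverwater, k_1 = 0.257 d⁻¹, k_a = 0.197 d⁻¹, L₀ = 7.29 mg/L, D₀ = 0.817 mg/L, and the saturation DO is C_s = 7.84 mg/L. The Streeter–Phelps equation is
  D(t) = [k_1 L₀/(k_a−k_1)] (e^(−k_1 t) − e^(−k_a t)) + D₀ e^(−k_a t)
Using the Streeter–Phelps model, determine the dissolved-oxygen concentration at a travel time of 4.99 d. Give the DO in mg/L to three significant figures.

k_1 L₀/(k_a−k_1) = 0.257×7.29/(0.197−0.257) = 1.874/-0.06000 = -31.23 mg/L.
e^(−k_1 t) = e^(−0.257×4.990) = 0.2774; e^(−k_a t) = e^(−0.197×4.990) = 0.3742.
D = -31.23 × (0.2774 − 0.3742) + 0.817 × 0.3742 = 3.023 + 0.3057 = 3.329 mg/L.
DO = C_s − D = 7.84 − 3.329 = 4.511 mg/L.

DO ≈ 4.51 mg/L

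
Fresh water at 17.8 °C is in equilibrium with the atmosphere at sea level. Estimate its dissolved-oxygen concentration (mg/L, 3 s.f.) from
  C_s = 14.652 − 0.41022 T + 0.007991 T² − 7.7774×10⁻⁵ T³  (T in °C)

C_s = 14.652 − 0.41022×17.8 + 0.007991×17.8² − 7.7774×10⁻⁵×17.8³ = 9.443 mg/L.

C_s ≈ 9.44 mg/L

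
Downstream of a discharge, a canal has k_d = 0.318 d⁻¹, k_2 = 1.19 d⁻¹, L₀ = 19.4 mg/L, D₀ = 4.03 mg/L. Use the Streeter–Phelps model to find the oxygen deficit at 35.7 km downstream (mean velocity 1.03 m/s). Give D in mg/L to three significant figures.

Travel time t = x/v = 35.7 km / (1.03 m/s) = 35700 m / 1.03 m/s = 34660 s = 0.4012 d.
k_d L₀/(k_2−k_d) = 0.318×19.4/(1.19−0.318) = 6.169/0.8720 = 7.075 mg/L.
e^(−k_d t) = e^(−0.318×0.4012) = 0.8802; e^(−k_2 t) = e^(−1.19×0.4012) = 0.6204.
D = 7.075 × (0.8802 − 0.6204) + 4.03 × 0.6204 = 1.838 + 2.500 = 4.338 mg/L.

D ≈ 4.34 mg/L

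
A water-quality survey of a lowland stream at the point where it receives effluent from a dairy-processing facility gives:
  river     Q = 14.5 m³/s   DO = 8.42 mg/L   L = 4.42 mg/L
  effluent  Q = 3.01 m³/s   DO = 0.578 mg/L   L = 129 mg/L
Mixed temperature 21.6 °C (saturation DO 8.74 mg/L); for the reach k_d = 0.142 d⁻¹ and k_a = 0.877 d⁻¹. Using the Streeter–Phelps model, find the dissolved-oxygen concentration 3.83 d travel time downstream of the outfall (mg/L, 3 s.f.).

Mixed DO = (14.5×8.42 + 3.01×0.578)/(14.5+3.01) = 123.8/17.51 = 7.072 mg/L.
Mixed L₀ = (14.5×4.42 + 3.01×129)/(17.51) = 452.4/17.51 = 25.84 mg/L.
Initial deficit D₀ = C_s − DO₀ = 8.74 − 7.072 = 1.668 mg/L.
D(3.83) = [0.142×25.84/(0.877−0.142)](e^(−0.142×3.83) − e^(−0.877×3.83)) + 1.668 e^(−0.877×3.83)
= 4.991 × (0.5805 − 0.03477) + 1.668 × 0.03477 = 2.782 mg/L.
DO = 8.74 − 2.782 = 5.958 mg/L.

DO ≈ 5.96 mg/L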